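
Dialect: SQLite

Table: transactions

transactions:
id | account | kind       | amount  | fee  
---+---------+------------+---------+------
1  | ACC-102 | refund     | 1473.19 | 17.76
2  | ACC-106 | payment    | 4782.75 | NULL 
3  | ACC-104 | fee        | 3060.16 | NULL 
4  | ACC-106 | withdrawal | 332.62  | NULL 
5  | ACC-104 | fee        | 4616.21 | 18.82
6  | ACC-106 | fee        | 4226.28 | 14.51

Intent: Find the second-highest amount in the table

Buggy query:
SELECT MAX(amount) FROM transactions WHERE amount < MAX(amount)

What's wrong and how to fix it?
Bug: MAX(amount) on the right of the comparison is an aggregate-in-WHERE error

Fix: Put the inner MAX in a scalar subquery

Corrected query:
SELECT MAX(amount) FROM transactions WHERE amount < (SELECT MAX(amount) FROM transactions)

Result:
MAX(amount)
-----------
4616.21    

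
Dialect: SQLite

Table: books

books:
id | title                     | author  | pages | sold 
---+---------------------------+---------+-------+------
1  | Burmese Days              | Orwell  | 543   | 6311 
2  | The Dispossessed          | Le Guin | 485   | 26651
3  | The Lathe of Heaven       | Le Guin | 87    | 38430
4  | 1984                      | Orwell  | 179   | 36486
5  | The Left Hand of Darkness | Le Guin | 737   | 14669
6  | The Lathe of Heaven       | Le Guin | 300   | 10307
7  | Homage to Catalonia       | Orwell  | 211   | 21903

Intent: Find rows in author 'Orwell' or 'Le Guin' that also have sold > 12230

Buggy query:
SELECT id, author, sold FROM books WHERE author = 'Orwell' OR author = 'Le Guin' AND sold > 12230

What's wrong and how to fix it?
Bug: AND binds tighter than OR, so this parses as author = 'Orwell' OR (author = 'Le Guin' AND sold > 12230)

Fix: Group the OR with parentheses (or use IN), then AND the threshold

Corrected query:
SELECT id, author, sold FROM books WHERE (author = 'Orwell' OR author = 'Le Guin') AND sold > 12230

Result:
id | author  | sold 
---+---------+------
2  | Le Guin | 26651
3  | Le Guin | 38430
4  | Orwell  | 36486
5  | Le Guin | 14669
7  | Orwell  | 21903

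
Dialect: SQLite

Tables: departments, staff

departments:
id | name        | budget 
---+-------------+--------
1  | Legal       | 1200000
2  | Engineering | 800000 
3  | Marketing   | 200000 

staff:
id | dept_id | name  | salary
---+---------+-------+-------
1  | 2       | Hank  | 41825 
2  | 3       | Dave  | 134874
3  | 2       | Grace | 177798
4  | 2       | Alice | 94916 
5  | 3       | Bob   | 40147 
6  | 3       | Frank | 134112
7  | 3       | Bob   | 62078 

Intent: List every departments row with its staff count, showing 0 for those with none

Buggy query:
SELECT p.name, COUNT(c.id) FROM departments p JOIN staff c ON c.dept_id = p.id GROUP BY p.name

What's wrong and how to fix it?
Bug: INNER JOIN drops departments rows that have no matching staff rows

Fix: Switch to LEFT JOIN to retain unmatched parent rows

Corrected query:
SELECT p.name, COUNT(c.id) FROM departments p LEFT JOIN staff c ON c.dept_id = p.id GROUP BY p.name

Result:
name        | COUNT(c.id)
------------+------------
Engineering | 3          
Legal       | 0          
Marketing   | 4          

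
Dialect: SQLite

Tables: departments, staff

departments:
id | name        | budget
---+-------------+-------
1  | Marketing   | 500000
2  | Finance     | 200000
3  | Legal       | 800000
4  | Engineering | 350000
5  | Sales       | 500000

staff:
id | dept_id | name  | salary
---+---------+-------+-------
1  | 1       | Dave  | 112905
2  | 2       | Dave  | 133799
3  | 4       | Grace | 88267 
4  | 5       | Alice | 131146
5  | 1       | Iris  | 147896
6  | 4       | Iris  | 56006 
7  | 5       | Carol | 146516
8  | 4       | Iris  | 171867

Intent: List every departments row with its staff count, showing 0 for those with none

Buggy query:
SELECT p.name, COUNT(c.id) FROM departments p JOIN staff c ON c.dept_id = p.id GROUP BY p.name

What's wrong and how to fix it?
Bug: INNER JOIN drops departments rows that have no matching staff rows

Fix: Use LEFT JOIN so parents without children still appear (COUNT(c.id) gives 0)

Corrected query:
SELECT p.name, COUNT(c.id) FROM departments p LEFT JOIN staff c ON c.dept_id = p.id GROUP BY p.name

Result:
name        | COUNT(c.id)
------------+------------
Engineering | 3          
Finance     | 1          
Legal       | 0          
Marketing   | 2          
Sales       | 2          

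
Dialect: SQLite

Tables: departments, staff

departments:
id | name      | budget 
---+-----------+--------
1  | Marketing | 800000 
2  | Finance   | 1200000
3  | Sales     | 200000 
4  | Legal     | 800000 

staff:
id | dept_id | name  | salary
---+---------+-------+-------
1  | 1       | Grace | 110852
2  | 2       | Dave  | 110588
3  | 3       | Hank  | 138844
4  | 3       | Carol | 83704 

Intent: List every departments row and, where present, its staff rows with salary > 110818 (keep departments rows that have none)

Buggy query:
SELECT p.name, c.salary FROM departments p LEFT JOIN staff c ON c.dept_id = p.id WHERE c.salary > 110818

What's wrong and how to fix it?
Bug: Filtering c.salary in WHERE discards the NULL rows produced by LEFT JOIN, turning it into an inner join

Fix: Put 'c.salary > 110818' in the JOIN's ON clause instead of WHERE

Corrected query:
SELECT p.name, c.salary FROM departments p LEFT JOIN staff c ON c.dept_id = p.id AND c.salary > 110818

Result:
name      | salary
----------+-------
Marketing | 110852
Finance   | NULL  
Sales     | 138844
Legal     | NULL  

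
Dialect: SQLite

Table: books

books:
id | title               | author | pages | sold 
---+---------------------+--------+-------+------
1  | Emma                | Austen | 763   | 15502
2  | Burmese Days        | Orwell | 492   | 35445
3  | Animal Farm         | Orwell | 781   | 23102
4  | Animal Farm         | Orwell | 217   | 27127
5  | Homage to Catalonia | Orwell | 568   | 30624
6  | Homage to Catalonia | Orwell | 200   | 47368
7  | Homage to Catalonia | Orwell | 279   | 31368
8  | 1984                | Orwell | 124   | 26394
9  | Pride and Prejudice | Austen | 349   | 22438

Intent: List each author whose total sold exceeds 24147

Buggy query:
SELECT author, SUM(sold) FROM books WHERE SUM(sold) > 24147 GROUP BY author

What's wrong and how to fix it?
Bug: SUM(sold) is an aggregate, but WHERE filters rows before aggregation

Fix: Use HAVING (which filters groups after aggregation) instead of WHERE

Corrected query:
SELECT author, SUM(sold) FROM books GROUP BY author HAVING SUM(sold) > 24147

Result:
author | SUM(sold)
-------+----------
Austen | 37940    
Orwell | 221428   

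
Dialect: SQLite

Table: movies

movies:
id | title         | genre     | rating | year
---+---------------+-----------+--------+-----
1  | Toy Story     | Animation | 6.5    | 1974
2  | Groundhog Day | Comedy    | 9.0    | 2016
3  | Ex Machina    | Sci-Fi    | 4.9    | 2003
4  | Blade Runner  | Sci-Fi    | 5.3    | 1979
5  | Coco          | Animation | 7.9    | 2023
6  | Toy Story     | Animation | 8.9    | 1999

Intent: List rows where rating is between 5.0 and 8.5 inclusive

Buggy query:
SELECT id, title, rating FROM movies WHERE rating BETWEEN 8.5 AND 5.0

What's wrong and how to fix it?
Bug: BETWEEN expects the lower bound first; with 8.5 AND 5.0 the range is empty

Fix: Write BETWEEN 5.0 AND 8.5

Corrected query:
SELECT id, title, rating FROM movies WHERE rating BETWEEN 5.0 AND 8.5

Result:
id | title        | rating
---+--------------+-------
1  | Toy Story    | 6.5   
4  | Blade Runner | 5.3   
5  | Coco         | 7.9   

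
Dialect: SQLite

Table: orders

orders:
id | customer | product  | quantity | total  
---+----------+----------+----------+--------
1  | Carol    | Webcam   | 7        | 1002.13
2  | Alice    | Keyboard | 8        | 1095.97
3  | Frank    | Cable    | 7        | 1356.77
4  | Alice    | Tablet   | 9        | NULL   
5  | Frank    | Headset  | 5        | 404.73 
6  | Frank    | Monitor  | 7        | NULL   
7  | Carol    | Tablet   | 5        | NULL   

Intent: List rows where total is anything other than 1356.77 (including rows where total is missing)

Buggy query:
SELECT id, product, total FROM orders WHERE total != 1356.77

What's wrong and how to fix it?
Bug: 'total != 1356.77' is unknown when total is NULL, so NULL rows are silently excluded

Fix: Handle NULL separately with IS NULL alongside the inequality

Corrected query:
SELECT id, product, total FROM orders WHERE total != 1356.77 OR total IS NULL

Result:
id | product  | total  
---+----------+--------
1  | Webcam   | 1002.13
2  | Keyboard | 1095.97
4  | Tablet   | NULL   
5  | Headset  | 404.73 
6  | Monitor  | NULL   
7  | Tablet   | NULL   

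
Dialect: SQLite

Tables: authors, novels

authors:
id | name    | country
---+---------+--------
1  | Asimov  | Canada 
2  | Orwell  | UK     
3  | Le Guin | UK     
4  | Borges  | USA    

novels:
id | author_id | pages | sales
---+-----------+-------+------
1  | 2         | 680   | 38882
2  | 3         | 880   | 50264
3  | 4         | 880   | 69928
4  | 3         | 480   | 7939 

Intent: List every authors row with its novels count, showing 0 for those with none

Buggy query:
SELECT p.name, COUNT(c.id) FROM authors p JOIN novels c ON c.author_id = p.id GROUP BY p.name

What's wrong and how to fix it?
Bug: INNER JOIN drops authors rows that have no matching novels rows

Fix: Switch to LEFT JOIN to retain unmatched parent rows

Corrected query:
SELECT p.name, COUNT(c.id) FROM authors p LEFT JOIN novels c ON c.author_id = p.id GROUP BY p.name

Result:
name    | COUNT(c.id)
--------+------------
Asimov  | 0          
Borges  | 1          
Le Guin | 2          
Orwell  | 1          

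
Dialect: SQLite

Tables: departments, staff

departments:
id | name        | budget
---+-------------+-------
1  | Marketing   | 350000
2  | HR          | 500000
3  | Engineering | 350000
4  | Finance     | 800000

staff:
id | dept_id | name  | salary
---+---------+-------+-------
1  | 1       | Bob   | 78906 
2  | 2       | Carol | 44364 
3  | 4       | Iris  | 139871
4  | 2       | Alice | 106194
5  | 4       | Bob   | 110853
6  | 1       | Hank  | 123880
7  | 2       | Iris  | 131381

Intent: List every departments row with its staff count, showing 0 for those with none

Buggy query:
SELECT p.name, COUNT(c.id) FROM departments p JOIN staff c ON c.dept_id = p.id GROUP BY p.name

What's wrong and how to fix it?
Bug: INNER JOIN drops departments rows that have no matching staff rows

Fix: Switch to LEFT JOIN to retain unmatched parent rows

Corrected query:
SELECT p.name, COUNT(c.id) FROM departments p LEFT JOIN staff c ON c.dept_id = p.id GROUP BY p.name

Result:
name        | COUNT(c.id)
------------+------------
Engineering | 0          
Finance     | 2          
HR          | 3          
Marketing   | 2          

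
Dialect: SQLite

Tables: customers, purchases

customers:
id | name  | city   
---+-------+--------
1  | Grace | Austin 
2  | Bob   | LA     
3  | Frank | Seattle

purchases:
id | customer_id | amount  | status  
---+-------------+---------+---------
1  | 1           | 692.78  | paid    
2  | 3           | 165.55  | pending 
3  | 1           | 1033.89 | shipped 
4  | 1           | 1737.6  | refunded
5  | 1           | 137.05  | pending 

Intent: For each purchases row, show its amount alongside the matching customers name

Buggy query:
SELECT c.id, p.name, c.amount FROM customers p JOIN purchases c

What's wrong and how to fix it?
Bug: Missing join condition: each purchases row is matched to all customers rows instead of just its own

Fix: Add ON c.customer_id = p.id to the JOIN

Corrected query:
SELECT c.id, p.name, c.amount FROM customers p JOIN purchases c ON c.customer_id = p.id

Result:
id | name  | amount 
---+-------+--------
1  | Grace | 692.78 
2  | Frank | 165.55 
3  | Grace | 1033.89
4  | Grace | 1737.6 
5  | Grace | 137.05 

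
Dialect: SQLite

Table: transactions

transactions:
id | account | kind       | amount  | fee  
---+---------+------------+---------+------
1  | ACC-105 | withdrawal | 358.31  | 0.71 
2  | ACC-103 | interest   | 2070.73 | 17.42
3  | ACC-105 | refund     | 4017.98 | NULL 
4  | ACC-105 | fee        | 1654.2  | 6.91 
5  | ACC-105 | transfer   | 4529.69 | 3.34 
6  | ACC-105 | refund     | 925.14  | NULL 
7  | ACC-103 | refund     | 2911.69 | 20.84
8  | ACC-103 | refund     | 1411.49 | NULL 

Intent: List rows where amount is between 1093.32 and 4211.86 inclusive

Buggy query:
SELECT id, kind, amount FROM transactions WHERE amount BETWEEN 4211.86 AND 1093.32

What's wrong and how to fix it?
Bug: BETWEEN expects the lower bound first; with 4211.86 AND 1093.32 the range is empty

Fix: Swap the bounds so the smaller value comes first

Corrected query:
SELECT id, kind, amount FROM transactions WHERE amount BETWEEN 1093.32 AND 4211.86

Result:
id | kind     | amount 
---+----------+--------
2  | interest | 2070.73
3  | refund   | 4017.98
4  | fee      | 1654.2 
7  | refund   | 2911.69
8  | refund   | 1411.49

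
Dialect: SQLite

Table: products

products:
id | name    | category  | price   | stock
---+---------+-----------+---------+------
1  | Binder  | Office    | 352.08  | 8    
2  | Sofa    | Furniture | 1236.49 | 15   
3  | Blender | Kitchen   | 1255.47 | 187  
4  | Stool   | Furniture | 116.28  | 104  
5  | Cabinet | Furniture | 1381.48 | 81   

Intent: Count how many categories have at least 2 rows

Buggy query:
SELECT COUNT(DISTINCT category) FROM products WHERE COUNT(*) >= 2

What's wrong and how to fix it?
Bug: WHERE filters individual rows, not groups, so a group-level COUNT is invalid there

Fix: Group first with HAVING COUNT(*) >= 2, then COUNT the resulting groups

Corrected query:
SELECT COUNT(*) FROM (SELECT category FROM products GROUP BY category HAVING COUNT(*) >= 2)

Result:
COUNT(*)
--------
1       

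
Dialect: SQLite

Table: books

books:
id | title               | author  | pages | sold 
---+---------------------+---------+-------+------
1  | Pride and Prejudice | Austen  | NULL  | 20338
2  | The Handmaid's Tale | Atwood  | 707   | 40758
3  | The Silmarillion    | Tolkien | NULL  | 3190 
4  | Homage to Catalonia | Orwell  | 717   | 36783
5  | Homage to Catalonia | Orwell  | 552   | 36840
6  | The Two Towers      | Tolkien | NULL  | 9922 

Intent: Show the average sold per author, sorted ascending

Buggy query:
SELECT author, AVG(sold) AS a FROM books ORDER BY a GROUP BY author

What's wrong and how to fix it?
Bug: ORDER BY appears before GROUP BY; SQL clause order requires GROUP BY first

Fix: Move ORDER BY to the end, after GROUP BY

Corrected query:
SELECT author, AVG(sold) AS a FROM books GROUP BY author ORDER BY a

Result:
author  | a      
--------+--------
Tolkien | 6556   
Austen  | 20338  
Orwell  | 36811.5
Atwood  | 40758  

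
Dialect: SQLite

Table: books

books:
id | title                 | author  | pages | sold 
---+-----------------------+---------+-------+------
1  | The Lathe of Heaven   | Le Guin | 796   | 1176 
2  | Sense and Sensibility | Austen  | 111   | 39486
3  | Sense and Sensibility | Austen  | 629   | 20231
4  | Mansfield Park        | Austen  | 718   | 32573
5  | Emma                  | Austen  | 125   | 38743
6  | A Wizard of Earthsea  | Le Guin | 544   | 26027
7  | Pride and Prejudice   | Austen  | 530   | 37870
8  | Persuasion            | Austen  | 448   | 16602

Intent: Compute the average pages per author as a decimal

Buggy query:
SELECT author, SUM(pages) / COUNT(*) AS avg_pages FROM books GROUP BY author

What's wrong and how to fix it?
Bug: SUM(pages) and COUNT(*) are both integers; the division truncates the fractional part

Fix: Multiply by 1.0 (or CAST to REAL) to force floating-point division

Corrected query:
SELECT author, SUM(pages) * 1.0 / COUNT(*) AS avg_pages FROM books GROUP BY author

Result:
author  | avg_pages 
--------+-----------
Austen  | 426.833333
Le Guin | 670       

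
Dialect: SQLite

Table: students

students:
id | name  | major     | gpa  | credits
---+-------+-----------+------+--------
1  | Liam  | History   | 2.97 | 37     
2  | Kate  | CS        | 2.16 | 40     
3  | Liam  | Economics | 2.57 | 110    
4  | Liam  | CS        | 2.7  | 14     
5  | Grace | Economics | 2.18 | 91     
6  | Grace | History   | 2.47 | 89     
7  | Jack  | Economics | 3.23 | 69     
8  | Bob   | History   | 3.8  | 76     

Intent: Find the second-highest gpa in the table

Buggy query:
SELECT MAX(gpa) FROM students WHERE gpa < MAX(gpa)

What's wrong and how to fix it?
Bug: MAX(gpa) on the right of the comparison is an aggregate-in-WHERE error

Fix: Put the inner MAX in a scalar subquery

Corrected query:
SELECT MAX(gpa) FROM students WHERE gpa < (SELECT MAX(gpa) FROM students)

Result:
MAX(gpa)
--------
3.23    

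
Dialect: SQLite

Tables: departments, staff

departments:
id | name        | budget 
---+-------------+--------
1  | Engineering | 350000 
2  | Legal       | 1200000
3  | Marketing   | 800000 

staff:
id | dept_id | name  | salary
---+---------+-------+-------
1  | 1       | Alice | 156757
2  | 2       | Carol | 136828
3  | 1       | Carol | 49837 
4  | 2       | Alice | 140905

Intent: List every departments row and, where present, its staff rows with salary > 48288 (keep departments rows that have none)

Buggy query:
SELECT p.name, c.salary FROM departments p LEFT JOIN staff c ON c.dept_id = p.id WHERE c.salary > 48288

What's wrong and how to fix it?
Bug: Filtering c.salary in WHERE discards the NULL rows produced by LEFT JOIN, turning it into an inner join

Fix: Put 'c.salary > 48288' in the JOIN's ON clause instead of WHERE

Corrected query:
SELECT p.name, c.salary FROM departments p LEFT JOIN staff c ON c.dept_id = p.id AND c.salary > 48288

Result:
name        | salary
------------+-------
Engineering | 49837 
Engineering | 156757
Legal       | 136828
Legal       | 140905
Marketing   | NULL  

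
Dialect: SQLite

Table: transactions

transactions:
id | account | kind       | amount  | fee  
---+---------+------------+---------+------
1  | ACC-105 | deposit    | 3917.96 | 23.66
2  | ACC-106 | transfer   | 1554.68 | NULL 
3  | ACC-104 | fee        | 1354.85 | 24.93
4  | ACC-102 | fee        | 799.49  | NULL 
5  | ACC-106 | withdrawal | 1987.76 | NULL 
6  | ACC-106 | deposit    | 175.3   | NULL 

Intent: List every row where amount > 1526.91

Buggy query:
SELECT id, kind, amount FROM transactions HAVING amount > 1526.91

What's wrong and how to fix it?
Bug: This is a non-aggregate query (no GROUP BY, no aggregates), so in SQLite the HAVING clause is invalid here; a row-level condition belongs in WHERE

Fix: Replace HAVING with WHERE since the condition applies to individual rows

Corrected query:
SELECT id, kind, amount FROM transactions WHERE amount > 1526.91

Result:
id | kind       | amount 
---+------------+--------
1  | deposit    | 3917.96
2  | transfer   | 1554.68
5  | withdrawal | 1987.76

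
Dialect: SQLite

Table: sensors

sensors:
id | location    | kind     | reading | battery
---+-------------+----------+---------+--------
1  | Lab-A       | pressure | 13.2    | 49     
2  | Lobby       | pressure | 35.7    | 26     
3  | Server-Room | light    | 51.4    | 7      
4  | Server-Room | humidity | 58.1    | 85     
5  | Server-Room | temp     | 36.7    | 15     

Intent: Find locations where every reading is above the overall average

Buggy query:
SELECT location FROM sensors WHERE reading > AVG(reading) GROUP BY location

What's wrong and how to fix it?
Bug: AVG() is an aggregate; it can't sit directly in WHERE

Fix: Compute the overall average in a scalar subquery and compare each group's MIN against it in HAVING

Corrected query:
SELECT location FROM sensors GROUP BY location HAVING MIN(reading) > (SELECT AVG(reading) FROM sensors)

Result:
(no rows)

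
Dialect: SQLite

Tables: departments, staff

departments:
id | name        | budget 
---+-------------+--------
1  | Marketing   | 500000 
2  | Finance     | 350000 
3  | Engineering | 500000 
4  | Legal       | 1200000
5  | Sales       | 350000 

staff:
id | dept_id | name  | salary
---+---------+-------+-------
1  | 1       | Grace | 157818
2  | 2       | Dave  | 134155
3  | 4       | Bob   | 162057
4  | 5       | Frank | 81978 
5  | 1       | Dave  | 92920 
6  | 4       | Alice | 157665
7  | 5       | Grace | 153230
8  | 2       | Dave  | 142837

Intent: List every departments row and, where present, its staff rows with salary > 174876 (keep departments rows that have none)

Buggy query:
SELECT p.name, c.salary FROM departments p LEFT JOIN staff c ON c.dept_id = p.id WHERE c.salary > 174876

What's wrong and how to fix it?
Bug: Filtering c.salary in WHERE discards the NULL rows produced by LEFT JOIN, turning it into an inner join

Fix: Put 'c.salary > 174876' in the JOIN's ON clause instead of WHERE

Corrected query:
SELECT p.name, c.salary FROM departments p LEFT JOIN staff c ON c.dept_id = p.id AND c.salary > 174876

Result:
name        | salary
------------+-------
Marketing   | NULL  
Finance     | NULL  
Engineering | NULL  
Legal       | NULL  
Sales       | NULL  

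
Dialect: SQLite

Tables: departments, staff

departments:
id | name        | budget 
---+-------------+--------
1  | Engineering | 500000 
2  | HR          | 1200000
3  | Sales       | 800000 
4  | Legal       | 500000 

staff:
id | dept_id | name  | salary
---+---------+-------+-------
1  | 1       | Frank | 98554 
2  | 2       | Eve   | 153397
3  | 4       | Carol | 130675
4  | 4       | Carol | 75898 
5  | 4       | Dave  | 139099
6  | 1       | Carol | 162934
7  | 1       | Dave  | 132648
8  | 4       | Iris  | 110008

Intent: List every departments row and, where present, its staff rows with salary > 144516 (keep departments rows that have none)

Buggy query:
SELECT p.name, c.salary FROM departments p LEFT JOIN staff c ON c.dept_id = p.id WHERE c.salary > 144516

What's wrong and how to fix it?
Bug: A WHERE condition on the right-hand table after LEFT JOIN drops unmatched parents

Fix: Put 'c.salary > 144516' in the JOIN's ON clause instead of WHERE

Corrected query:
SELECT p.name, c.salary FROM departments p LEFT JOIN staff c ON c.dept_id = p.id AND c.salary > 144516

Result:
name        | salary
------------+-------
Engineering | 162934
HR          | 153397
Sales       | NULL  
Legal       | NULL  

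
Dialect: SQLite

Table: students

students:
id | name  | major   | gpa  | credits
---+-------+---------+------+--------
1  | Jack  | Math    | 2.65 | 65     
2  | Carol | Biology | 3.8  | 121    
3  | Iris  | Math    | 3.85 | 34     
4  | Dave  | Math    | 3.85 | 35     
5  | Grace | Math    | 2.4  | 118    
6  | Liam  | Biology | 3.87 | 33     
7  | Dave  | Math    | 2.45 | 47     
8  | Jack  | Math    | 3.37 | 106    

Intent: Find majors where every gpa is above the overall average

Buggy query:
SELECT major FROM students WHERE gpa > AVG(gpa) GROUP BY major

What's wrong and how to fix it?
Bug: AVG() is an aggregate; it can't sit directly in WHERE

Fix: Compute the overall average in a scalar subquery and compare each group's MIN against it in HAVING

Corrected query:
SELECT major FROM students GROUP BY major HAVING MIN(gpa) > (SELECT AVG(gpa) FROM students)

Result:
major  
-------
Biology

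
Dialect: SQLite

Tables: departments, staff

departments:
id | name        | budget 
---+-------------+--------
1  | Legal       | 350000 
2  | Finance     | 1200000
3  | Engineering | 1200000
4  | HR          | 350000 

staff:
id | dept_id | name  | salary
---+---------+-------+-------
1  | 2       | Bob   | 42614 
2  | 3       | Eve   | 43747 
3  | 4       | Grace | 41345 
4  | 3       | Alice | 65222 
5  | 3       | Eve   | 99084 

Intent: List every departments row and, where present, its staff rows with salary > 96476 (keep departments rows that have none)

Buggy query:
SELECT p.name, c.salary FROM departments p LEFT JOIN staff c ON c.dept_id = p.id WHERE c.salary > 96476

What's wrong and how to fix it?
Bug: Filtering c.salary in WHERE discards the NULL rows produced by LEFT JOIN, turning it into an inner join

Fix: Move the right-table condition into the ON clause so unmatched parents are kept

Corrected query:
SELECT p.name, c.salary FROM departments p LEFT JOIN staff c ON c.dept_id = p.id AND c.salary > 96476

Result:
name        | salary
------------+-------
Legal       | NULL  
Finance     | NULL  
Engineering | 99084 
HR          | NULL  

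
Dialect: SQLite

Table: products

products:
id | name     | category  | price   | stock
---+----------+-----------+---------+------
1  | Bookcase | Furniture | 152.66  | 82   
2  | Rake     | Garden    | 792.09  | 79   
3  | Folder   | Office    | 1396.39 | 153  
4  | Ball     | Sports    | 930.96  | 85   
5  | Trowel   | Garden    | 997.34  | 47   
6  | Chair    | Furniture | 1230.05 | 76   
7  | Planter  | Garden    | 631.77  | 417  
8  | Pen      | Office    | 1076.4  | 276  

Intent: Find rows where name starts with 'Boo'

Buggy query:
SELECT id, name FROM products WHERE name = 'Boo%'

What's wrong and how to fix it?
Bug: '=' compares the literal string including the % character; pattern matching needs LIKE

Fix: Replace '=' with LIKE so 'Boo%' is treated as a pattern

Corrected query:
SELECT id, name FROM products WHERE name LIKE 'Boo%'

Result:
id | name    
---+---------
1  | Bookcase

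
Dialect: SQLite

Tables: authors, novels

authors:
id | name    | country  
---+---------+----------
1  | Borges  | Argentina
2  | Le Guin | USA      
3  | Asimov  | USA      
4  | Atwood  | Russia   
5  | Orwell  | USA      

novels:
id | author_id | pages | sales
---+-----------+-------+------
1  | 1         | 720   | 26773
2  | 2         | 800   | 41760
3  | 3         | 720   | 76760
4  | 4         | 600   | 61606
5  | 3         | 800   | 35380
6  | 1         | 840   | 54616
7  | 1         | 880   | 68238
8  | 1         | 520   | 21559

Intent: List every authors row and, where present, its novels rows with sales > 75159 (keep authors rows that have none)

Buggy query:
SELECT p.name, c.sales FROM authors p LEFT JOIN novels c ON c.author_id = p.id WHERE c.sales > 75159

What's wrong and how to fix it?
Bug: Filtering c.sales in WHERE discards the NULL rows produced by LEFT JOIN, turning it into an inner join

Fix: Move the right-table condition into the ON clause so unmatched parents are kept

Corrected query:
SELECT p.name, c.sales FROM authors p LEFT JOIN novels c ON c.author_id = p.id AND c.sales > 75159

Result:
name    | sales
--------+------
Borges  | NULL 
Le Guin | NULL 
Asimov  | 76760
Atwood  | NULL 
Orwell  | NULL 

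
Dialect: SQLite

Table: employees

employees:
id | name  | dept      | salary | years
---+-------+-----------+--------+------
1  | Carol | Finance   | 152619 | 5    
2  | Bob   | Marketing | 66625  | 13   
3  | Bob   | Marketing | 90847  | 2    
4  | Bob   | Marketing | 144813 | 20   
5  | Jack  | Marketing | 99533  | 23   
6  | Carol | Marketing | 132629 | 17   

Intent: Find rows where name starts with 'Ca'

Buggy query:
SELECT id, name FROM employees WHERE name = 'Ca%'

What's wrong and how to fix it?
Bug: '=' compares the literal string including the % character; pattern matching needs LIKE

Fix: Replace '=' with LIKE so 'Ca%' is treated as a pattern

Corrected query:
SELECT id, name FROM employees WHERE name LIKE 'Ca%'

Result:
id | name 
---+------
1  | Carol
6  | Carol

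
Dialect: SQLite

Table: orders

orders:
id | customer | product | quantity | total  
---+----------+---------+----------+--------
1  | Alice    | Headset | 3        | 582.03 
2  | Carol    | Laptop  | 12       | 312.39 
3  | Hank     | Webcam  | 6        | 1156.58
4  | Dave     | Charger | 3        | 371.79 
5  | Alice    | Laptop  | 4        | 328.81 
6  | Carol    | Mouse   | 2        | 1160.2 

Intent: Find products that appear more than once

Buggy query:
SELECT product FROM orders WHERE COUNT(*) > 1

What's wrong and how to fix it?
Bug: WHERE can't reference COUNT(*); aggregates are computed after WHERE

Fix: Group first, then use HAVING for the count condition

Corrected query:
SELECT product FROM orders GROUP BY product HAVING COUNT(*) > 1

Result:
product
-------
Laptop 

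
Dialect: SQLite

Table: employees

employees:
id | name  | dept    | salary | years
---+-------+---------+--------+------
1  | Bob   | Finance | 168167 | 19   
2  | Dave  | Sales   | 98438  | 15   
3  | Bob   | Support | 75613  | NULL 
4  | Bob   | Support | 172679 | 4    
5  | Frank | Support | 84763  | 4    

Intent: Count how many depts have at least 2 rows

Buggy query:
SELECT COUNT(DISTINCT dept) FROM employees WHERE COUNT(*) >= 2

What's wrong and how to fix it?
Bug: WHERE filters individual rows, not groups, so a group-level COUNT is invalid there

Fix: Group first with HAVING COUNT(*) >= 2, then COUNT the resulting groups

Corrected query:
SELECT COUNT(*) FROM (SELECT dept FROM employees GROUP BY dept HAVING COUNT(*) >= 2)

Result:
COUNT(*)
--------
1       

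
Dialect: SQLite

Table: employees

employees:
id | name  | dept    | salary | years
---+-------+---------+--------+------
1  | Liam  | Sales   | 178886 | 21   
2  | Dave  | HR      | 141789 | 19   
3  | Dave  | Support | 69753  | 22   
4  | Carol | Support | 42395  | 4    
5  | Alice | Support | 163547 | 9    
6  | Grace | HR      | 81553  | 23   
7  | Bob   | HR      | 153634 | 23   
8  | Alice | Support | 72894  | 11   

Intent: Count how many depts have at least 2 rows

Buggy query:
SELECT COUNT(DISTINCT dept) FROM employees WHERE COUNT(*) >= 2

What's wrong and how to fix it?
Bug: COUNT(*) cannot appear in WHERE; the per-group count doesn't exist yet

Fix: Use a subquery that GROUPs and filters with HAVING, then count its rows

Corrected query:
SELECT COUNT(*) FROM (SELECT dept FROM employees GROUP BY dept HAVING COUNT(*) >= 2)

Result:
COUNT(*)
--------
2       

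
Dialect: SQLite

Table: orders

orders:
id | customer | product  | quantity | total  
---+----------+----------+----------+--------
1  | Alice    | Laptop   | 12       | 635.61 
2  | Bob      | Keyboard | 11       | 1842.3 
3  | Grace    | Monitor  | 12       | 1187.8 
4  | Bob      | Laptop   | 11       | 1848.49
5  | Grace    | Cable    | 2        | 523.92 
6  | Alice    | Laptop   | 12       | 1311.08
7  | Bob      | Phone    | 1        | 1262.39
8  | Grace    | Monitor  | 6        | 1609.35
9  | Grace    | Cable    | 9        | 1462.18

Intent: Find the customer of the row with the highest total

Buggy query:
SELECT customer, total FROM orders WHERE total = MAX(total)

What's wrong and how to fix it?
Bug: WHERE is evaluated per row; an aggregate over the whole table isn't defined there

Fix: Wrap MAX in a scalar subquery so WHERE compares against a single value

Corrected query:
SELECT customer, total FROM orders WHERE total = (SELECT MAX(total) FROM orders)

Result:
customer | total  
---------+--------
Bob      | 1848.49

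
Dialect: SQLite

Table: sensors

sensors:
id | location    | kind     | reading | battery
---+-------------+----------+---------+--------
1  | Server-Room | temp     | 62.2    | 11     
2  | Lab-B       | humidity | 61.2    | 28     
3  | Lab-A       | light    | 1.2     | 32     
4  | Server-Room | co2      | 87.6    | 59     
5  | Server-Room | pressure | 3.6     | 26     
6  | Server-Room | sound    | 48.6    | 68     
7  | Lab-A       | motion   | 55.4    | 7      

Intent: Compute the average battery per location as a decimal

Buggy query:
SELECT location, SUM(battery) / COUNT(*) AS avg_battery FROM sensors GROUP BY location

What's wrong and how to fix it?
Bug: Both operands are integers, so '/' performs integer division and truncates

Fix: Multiply by 1.0 (or CAST to REAL) to force floating-point division

Corrected query:
SELECT location, SUM(battery) * 1.0 / COUNT(*) AS avg_battery FROM sensors GROUP BY location

Result:
location    | avg_battery
------------+------------
Lab-A       | 19.5       
Lab-B       | 28         
Server-Room | 41         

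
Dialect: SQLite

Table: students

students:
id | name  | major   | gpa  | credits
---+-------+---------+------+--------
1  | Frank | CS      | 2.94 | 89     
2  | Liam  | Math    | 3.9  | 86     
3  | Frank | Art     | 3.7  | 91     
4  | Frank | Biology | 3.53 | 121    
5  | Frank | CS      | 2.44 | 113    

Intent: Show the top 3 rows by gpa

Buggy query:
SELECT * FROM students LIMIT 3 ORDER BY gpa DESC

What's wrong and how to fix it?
Bug: LIMIT must come after ORDER BY

Fix: Sort with ORDER BY, then apply LIMIT

Corrected query:
SELECT * FROM students ORDER BY gpa DESC LIMIT 3

Result:
id | name  | major   | gpa  | credits
---+-------+---------+------+--------
2  | Liam  | Math    | 3.9  | 86     
3  | Frank | Art     | 3.7  | 91     
4  | Frank | Biology | 3.53 | 121    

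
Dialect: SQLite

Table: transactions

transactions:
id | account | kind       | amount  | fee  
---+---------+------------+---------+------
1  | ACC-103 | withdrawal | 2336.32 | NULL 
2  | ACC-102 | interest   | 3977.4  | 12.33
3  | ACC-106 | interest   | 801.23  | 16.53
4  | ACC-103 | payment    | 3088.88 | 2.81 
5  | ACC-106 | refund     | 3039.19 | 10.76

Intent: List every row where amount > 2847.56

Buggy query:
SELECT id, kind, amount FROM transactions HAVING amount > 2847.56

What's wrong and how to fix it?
Bug: This is a non-aggregate query (no GROUP BY, no aggregates), so in SQLite the HAVING clause is invalid here; a row-level condition belongs in WHERE

Fix: Replace HAVING with WHERE since the condition applies to individual rows

Corrected query:
SELECT id, kind, amount FROM transactions WHERE amount > 2847.56

Result:
id | kind     | amount 
---+----------+--------
2  | interest | 3977.4 
4  | payment  | 3088.88
5  | refund   | 3039.19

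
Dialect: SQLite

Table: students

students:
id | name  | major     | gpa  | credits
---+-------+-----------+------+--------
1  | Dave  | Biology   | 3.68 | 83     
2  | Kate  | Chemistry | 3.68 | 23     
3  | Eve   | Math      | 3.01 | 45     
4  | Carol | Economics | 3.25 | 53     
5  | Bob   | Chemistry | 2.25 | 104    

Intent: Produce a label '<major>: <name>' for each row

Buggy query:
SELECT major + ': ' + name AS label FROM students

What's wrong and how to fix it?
Bug: SQLite uses || for string concatenation; + coerces text to numbers (yielding 0)

Fix: Use the || operator for string concatenation

Corrected query:
SELECT major || ': ' || name AS label FROM students

Result:
label           
----------------
Biology: Dave   
Chemistry: Kate 
Math: Eve       
Economics: Carol
Chemistry: Bob  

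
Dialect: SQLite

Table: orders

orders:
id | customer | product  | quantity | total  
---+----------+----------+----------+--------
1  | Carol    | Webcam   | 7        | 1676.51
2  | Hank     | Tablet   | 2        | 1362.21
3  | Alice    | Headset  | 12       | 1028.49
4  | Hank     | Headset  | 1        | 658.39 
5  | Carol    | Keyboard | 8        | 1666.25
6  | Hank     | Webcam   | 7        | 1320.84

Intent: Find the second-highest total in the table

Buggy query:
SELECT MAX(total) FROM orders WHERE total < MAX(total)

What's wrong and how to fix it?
Bug: MAX(total) on the right of the comparison is an aggregate-in-WHERE error

Fix: Put the inner MAX in a scalar subquery

Corrected query:
SELECT MAX(total) FROM orders WHERE total < (SELECT MAX(total) FROM orders)

Result:
MAX(total)
----------
1666.25   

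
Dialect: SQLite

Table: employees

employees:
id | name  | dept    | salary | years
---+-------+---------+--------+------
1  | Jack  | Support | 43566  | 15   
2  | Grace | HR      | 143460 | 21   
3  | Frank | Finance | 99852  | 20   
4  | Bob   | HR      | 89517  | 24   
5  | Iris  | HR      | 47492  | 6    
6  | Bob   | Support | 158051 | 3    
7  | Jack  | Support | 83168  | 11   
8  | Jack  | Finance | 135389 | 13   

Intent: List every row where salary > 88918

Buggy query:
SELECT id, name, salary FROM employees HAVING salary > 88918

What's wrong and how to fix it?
Bug: This is a non-aggregate query (no GROUP BY, no aggregates), so in SQLite the HAVING clause is invalid here; a row-level condition belongs in WHERE

Fix: Use WHERE for row-level filtering

Corrected query:
SELECT id, name, salary FROM employees WHERE salary > 88918

Result:
id | name  | salary
---+-------+-------
2  | Grace | 143460
3  | Frank | 99852 
4  | Bob   | 89517 
6  | Bob   | 158051
8  | Jack  | 135389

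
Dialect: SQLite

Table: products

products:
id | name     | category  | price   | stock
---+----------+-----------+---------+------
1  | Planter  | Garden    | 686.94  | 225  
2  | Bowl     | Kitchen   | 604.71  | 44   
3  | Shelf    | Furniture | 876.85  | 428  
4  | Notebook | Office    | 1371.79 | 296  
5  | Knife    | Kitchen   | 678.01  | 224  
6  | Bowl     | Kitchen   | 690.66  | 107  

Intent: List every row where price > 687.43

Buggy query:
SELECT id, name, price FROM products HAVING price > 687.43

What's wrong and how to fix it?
Bug: HAVING filters the output of aggregation, but this query has no GROUP BY and no aggregate functions, so SQLite rejects it (HAVING clause on a non-aggregate query); the condition here is per row

Fix: Use WHERE for row-level filtering

Corrected query:
SELECT id, name, price FROM products WHERE price > 687.43

Result:
id | name     | price  
---+----------+--------
3  | Shelf    | 876.85 
4  | Notebook | 1371.79
6  | Bowl     | 690.66 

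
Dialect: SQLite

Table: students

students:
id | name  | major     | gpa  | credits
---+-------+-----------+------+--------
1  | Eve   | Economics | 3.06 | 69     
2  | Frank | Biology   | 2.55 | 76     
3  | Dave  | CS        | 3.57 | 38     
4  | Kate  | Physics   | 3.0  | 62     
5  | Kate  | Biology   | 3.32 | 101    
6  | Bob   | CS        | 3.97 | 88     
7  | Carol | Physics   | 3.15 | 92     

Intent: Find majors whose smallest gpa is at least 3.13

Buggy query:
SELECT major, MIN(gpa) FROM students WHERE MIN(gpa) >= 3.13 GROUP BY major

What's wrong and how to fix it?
Bug: MIN() in WHERE is a misuse of aggregate

Fix: Replace WHERE with HAVING after the GROUP BY

Corrected query:
SELECT major, MIN(gpa) FROM students GROUP BY major HAVING MIN(gpa) >= 3.13

Result:
major | MIN(gpa)
------+---------
CS    | 3.57    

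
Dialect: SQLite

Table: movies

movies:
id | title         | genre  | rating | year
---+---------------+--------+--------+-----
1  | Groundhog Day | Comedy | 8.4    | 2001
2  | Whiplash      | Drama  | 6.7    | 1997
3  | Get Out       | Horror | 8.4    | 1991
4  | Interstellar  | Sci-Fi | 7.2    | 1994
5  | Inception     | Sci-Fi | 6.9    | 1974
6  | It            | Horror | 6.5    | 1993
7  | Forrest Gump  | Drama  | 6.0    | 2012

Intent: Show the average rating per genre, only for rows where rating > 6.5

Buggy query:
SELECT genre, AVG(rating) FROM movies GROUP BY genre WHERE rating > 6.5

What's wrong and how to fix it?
Bug: Row-level WHERE must come before GROUP BY in the clause order

Fix: Place WHERE between FROM and GROUP BY

Corrected query:
SELECT genre, AVG(rating) FROM movies WHERE rating > 6.5 GROUP BY genre

Result:
genre  | AVG(rating)
-------+------------
Comedy | 8.4        
Drama  | 6.7        
Horror | 8.4        
Sci-Fi | 7.05       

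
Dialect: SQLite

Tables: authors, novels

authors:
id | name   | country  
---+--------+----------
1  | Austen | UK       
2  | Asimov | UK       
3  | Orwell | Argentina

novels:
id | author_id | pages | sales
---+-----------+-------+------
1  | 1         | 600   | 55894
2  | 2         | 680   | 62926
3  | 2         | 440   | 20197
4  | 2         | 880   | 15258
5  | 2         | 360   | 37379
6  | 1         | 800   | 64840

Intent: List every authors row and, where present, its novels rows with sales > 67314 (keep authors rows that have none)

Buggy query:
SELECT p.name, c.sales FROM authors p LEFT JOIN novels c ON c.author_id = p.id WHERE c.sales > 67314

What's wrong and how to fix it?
Bug: Filtering c.sales in WHERE discards the NULL rows produced by LEFT JOIN, turning it into an inner join

Fix: Put 'c.sales > 67314' in the JOIN's ON clause instead of WHERE

Corrected query:
SELECT p.name, c.sales FROM authors p LEFT JOIN novels c ON c.author_id = p.id AND c.sales > 67314

Result:
name   | sales
-------+------
Austen | NULL 
Asimov | NULL 
Orwell | NULL 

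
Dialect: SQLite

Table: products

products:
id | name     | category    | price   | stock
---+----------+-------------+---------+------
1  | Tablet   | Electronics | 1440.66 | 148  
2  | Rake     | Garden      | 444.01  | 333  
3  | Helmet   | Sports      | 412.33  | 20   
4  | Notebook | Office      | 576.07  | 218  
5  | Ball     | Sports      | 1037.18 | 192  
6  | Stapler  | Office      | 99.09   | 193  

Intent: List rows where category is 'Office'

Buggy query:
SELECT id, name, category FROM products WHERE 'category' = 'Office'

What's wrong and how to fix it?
Bug: Single quotes denote string literals in SQL; the column name is being compared as a constant string

Fix: Reference the column as category without single quotes

Corrected query:
SELECT id, name, category FROM products WHERE category = 'Office'

Result:
id | name     | category
---+----------+---------
4  | Notebook | Office  
6  | Stapler  | Office  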